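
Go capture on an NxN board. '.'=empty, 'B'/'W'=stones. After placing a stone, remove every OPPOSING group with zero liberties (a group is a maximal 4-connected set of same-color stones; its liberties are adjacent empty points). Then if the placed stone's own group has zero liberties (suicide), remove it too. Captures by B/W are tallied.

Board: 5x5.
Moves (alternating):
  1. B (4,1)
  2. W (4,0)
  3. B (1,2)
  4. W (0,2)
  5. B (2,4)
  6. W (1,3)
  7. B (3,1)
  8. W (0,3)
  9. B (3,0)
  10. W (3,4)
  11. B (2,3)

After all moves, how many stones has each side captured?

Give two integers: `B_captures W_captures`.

Answer: 1 0

Derivation:
Move 1: B@(4,1) -> caps B=0 W=0
Move 2: W@(4,0) -> caps B=0 W=0
Move 3: B@(1,2) -> caps B=0 W=0
Move 4: W@(0,2) -> caps B=0 W=0
Move 5: B@(2,4) -> caps B=0 W=0
Move 6: W@(1,3) -> caps B=0 W=0
Move 7: B@(3,1) -> caps B=0 W=0
Move 8: W@(0,3) -> caps B=0 W=0
Move 9: B@(3,0) -> caps B=1 W=0
Move 10: W@(3,4) -> caps B=1 W=0
Move 11: B@(2,3) -> caps B=1 W=0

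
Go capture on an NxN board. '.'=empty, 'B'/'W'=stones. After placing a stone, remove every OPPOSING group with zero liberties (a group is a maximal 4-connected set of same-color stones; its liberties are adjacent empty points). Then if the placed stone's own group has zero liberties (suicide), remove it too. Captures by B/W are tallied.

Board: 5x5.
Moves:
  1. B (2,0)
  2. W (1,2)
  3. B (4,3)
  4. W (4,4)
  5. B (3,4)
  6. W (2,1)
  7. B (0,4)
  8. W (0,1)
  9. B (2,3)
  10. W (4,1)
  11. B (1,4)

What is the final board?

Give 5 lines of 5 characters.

Answer: .W..B
..W.B
BW.B.
....B
.W.B.

Derivation:
Move 1: B@(2,0) -> caps B=0 W=0
Move 2: W@(1,2) -> caps B=0 W=0
Move 3: B@(4,3) -> caps B=0 W=0
Move 4: W@(4,4) -> caps B=0 W=0
Move 5: B@(3,4) -> caps B=1 W=0
Move 6: W@(2,1) -> caps B=1 W=0
Move 7: B@(0,4) -> caps B=1 W=0
Move 8: W@(0,1) -> caps B=1 W=0
Move 9: B@(2,3) -> caps B=1 W=0
Move 10: W@(4,1) -> caps B=1 W=0
Move 11: B@(1,4) -> caps B=1 W=0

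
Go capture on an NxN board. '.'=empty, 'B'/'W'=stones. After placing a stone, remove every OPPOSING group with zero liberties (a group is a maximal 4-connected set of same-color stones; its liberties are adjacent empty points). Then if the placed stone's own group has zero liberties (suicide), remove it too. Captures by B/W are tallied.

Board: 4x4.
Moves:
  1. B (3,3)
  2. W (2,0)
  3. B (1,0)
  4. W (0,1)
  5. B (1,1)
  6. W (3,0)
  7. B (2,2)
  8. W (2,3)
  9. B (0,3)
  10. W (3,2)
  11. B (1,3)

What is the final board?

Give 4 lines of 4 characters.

Move 1: B@(3,3) -> caps B=0 W=0
Move 2: W@(2,0) -> caps B=0 W=0
Move 3: B@(1,0) -> caps B=0 W=0
Move 4: W@(0,1) -> caps B=0 W=0
Move 5: B@(1,1) -> caps B=0 W=0
Move 6: W@(3,0) -> caps B=0 W=0
Move 7: B@(2,2) -> caps B=0 W=0
Move 8: W@(2,3) -> caps B=0 W=0
Move 9: B@(0,3) -> caps B=0 W=0
Move 10: W@(3,2) -> caps B=0 W=1
Move 11: B@(1,3) -> caps B=0 W=1

Answer: .W.B
BB.B
W.BW
W.W.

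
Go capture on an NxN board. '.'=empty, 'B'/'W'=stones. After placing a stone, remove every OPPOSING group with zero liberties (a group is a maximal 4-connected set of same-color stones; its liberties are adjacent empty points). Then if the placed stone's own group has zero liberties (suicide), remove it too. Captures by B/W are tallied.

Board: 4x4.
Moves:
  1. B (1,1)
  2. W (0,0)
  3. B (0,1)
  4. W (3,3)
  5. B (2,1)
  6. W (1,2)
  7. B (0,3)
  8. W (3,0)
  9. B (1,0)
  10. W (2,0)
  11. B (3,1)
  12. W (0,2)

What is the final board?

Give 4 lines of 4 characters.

Answer: .BWB
BBW.
.B..
.B.W

Derivation:
Move 1: B@(1,1) -> caps B=0 W=0
Move 2: W@(0,0) -> caps B=0 W=0
Move 3: B@(0,1) -> caps B=0 W=0
Move 4: W@(3,3) -> caps B=0 W=0
Move 5: B@(2,1) -> caps B=0 W=0
Move 6: W@(1,2) -> caps B=0 W=0
Move 7: B@(0,3) -> caps B=0 W=0
Move 8: W@(3,0) -> caps B=0 W=0
Move 9: B@(1,0) -> caps B=1 W=0
Move 10: W@(2,0) -> caps B=1 W=0
Move 11: B@(3,1) -> caps B=3 W=0
Move 12: W@(0,2) -> caps B=3 W=0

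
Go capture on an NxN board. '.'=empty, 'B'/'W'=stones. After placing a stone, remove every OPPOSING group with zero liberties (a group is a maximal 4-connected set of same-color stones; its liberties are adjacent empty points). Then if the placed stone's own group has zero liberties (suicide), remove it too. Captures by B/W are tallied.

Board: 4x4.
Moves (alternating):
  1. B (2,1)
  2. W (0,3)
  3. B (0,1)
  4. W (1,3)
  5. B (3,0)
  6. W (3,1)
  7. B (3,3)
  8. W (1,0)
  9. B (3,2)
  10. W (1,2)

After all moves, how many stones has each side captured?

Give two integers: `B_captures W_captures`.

Answer: 1 0

Derivation:
Move 1: B@(2,1) -> caps B=0 W=0
Move 2: W@(0,3) -> caps B=0 W=0
Move 3: B@(0,1) -> caps B=0 W=0
Move 4: W@(1,3) -> caps B=0 W=0
Move 5: B@(3,0) -> caps B=0 W=0
Move 6: W@(3,1) -> caps B=0 W=0
Move 7: B@(3,3) -> caps B=0 W=0
Move 8: W@(1,0) -> caps B=0 W=0
Move 9: B@(3,2) -> caps B=1 W=0
Move 10: W@(1,2) -> caps B=1 W=0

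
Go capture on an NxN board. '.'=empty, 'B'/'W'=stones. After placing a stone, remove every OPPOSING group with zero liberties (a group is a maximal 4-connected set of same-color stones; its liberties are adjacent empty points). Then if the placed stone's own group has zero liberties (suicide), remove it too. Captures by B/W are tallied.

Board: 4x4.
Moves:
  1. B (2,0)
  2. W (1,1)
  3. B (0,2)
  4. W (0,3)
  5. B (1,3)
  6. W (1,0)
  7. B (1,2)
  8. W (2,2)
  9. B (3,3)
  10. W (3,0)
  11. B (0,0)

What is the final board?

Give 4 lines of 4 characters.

Move 1: B@(2,0) -> caps B=0 W=0
Move 2: W@(1,1) -> caps B=0 W=0
Move 3: B@(0,2) -> caps B=0 W=0
Move 4: W@(0,3) -> caps B=0 W=0
Move 5: B@(1,3) -> caps B=1 W=0
Move 6: W@(1,0) -> caps B=1 W=0
Move 7: B@(1,2) -> caps B=1 W=0
Move 8: W@(2,2) -> caps B=1 W=0
Move 9: B@(3,3) -> caps B=1 W=0
Move 10: W@(3,0) -> caps B=1 W=0
Move 11: B@(0,0) -> caps B=1 W=0

Answer: B.B.
WWBB
B.W.
W..B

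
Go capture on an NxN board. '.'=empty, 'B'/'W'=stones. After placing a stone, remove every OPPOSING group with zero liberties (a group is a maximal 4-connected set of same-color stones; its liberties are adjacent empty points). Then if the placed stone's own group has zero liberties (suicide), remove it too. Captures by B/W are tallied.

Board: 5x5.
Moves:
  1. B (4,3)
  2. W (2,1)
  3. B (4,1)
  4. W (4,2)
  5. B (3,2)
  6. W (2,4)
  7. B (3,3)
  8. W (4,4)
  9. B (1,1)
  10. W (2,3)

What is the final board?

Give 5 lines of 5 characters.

Answer: .....
.B...
.W.WW
..BB.
.B.BW

Derivation:
Move 1: B@(4,3) -> caps B=0 W=0
Move 2: W@(2,1) -> caps B=0 W=0
Move 3: B@(4,1) -> caps B=0 W=0
Move 4: W@(4,2) -> caps B=0 W=0
Move 5: B@(3,2) -> caps B=1 W=0
Move 6: W@(2,4) -> caps B=1 W=0
Move 7: B@(3,3) -> caps B=1 W=0
Move 8: W@(4,4) -> caps B=1 W=0
Move 9: B@(1,1) -> caps B=1 W=0
Move 10: W@(2,3) -> caps B=1 W=0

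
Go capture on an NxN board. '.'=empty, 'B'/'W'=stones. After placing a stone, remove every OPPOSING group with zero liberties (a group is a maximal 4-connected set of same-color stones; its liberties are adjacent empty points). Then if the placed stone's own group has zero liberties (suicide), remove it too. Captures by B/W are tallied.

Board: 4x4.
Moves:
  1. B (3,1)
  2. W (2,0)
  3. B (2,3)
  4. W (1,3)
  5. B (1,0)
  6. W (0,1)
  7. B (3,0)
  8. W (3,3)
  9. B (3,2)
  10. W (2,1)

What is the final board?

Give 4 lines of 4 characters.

Move 1: B@(3,1) -> caps B=0 W=0
Move 2: W@(2,0) -> caps B=0 W=0
Move 3: B@(2,3) -> caps B=0 W=0
Move 4: W@(1,3) -> caps B=0 W=0
Move 5: B@(1,0) -> caps B=0 W=0
Move 6: W@(0,1) -> caps B=0 W=0
Move 7: B@(3,0) -> caps B=0 W=0
Move 8: W@(3,3) -> caps B=0 W=0
Move 9: B@(3,2) -> caps B=1 W=0
Move 10: W@(2,1) -> caps B=1 W=0

Answer: .W..
B..W
WW.B
BBB.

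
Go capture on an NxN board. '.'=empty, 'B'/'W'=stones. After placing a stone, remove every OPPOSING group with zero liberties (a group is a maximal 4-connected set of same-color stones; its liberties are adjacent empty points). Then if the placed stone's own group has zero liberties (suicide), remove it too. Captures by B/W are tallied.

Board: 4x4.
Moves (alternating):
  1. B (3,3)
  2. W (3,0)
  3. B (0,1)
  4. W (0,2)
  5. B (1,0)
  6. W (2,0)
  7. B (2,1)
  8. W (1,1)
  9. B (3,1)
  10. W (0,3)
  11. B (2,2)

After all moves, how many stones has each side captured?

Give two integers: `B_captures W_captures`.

Answer: 2 0

Derivation:
Move 1: B@(3,3) -> caps B=0 W=0
Move 2: W@(3,0) -> caps B=0 W=0
Move 3: B@(0,1) -> caps B=0 W=0
Move 4: W@(0,2) -> caps B=0 W=0
Move 5: B@(1,0) -> caps B=0 W=0
Move 6: W@(2,0) -> caps B=0 W=0
Move 7: B@(2,1) -> caps B=0 W=0
Move 8: W@(1,1) -> caps B=0 W=0
Move 9: B@(3,1) -> caps B=2 W=0
Move 10: W@(0,3) -> caps B=2 W=0
Move 11: B@(2,2) -> caps B=2 W=0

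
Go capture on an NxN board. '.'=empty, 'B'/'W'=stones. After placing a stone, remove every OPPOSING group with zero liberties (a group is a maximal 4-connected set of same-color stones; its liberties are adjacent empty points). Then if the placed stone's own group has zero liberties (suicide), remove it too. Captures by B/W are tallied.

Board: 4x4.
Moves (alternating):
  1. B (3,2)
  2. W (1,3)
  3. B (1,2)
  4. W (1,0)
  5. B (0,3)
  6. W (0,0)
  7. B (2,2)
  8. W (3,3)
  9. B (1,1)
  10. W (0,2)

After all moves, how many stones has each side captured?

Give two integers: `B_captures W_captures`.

Answer: 0 1

Derivation:
Move 1: B@(3,2) -> caps B=0 W=0
Move 2: W@(1,3) -> caps B=0 W=0
Move 3: B@(1,2) -> caps B=0 W=0
Move 4: W@(1,0) -> caps B=0 W=0
Move 5: B@(0,3) -> caps B=0 W=0
Move 6: W@(0,0) -> caps B=0 W=0
Move 7: B@(2,2) -> caps B=0 W=0
Move 8: W@(3,3) -> caps B=0 W=0
Move 9: B@(1,1) -> caps B=0 W=0
Move 10: W@(0,2) -> caps B=0 W=1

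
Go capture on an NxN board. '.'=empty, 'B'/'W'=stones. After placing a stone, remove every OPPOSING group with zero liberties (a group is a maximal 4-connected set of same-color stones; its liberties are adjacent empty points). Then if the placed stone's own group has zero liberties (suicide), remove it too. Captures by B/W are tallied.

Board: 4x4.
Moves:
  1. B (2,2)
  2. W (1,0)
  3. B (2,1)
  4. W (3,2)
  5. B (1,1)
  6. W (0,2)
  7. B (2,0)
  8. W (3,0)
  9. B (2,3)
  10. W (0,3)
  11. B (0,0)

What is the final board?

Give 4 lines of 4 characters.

Answer: B.WW
.B..
BBBB
W.W.

Derivation:
Move 1: B@(2,2) -> caps B=0 W=0
Move 2: W@(1,0) -> caps B=0 W=0
Move 3: B@(2,1) -> caps B=0 W=0
Move 4: W@(3,2) -> caps B=0 W=0
Move 5: B@(1,1) -> caps B=0 W=0
Move 6: W@(0,2) -> caps B=0 W=0
Move 7: B@(2,0) -> caps B=0 W=0
Move 8: W@(3,0) -> caps B=0 W=0
Move 9: B@(2,3) -> caps B=0 W=0
Move 10: W@(0,3) -> caps B=0 W=0
Move 11: B@(0,0) -> caps B=1 W=0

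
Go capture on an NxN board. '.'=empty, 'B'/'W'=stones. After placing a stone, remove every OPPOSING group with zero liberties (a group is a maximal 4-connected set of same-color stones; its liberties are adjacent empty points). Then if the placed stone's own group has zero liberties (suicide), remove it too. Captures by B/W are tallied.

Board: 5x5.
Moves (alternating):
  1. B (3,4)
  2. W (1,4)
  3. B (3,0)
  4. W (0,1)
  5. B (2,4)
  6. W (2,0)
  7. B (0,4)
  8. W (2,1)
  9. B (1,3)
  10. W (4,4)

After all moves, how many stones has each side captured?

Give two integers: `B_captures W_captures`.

Answer: 1 0

Derivation:
Move 1: B@(3,4) -> caps B=0 W=0
Move 2: W@(1,4) -> caps B=0 W=0
Move 3: B@(3,0) -> caps B=0 W=0
Move 4: W@(0,1) -> caps B=0 W=0
Move 5: B@(2,4) -> caps B=0 W=0
Move 6: W@(2,0) -> caps B=0 W=0
Move 7: B@(0,4) -> caps B=0 W=0
Move 8: W@(2,1) -> caps B=0 W=0
Move 9: B@(1,3) -> caps B=1 W=0
Move 10: W@(4,4) -> caps B=1 W=0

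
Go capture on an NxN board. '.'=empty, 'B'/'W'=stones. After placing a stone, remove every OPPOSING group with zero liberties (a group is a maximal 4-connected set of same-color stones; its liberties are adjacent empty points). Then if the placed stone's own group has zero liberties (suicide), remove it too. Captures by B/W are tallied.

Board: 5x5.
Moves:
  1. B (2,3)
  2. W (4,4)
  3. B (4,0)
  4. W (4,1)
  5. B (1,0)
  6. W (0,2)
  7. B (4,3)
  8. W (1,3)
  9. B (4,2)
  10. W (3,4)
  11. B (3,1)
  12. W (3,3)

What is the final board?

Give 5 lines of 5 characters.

Answer: ..W..
B..W.
...B.
.B.WW
B.BBW

Derivation:
Move 1: B@(2,3) -> caps B=0 W=0
Move 2: W@(4,4) -> caps B=0 W=0
Move 3: B@(4,0) -> caps B=0 W=0
Move 4: W@(4,1) -> caps B=0 W=0
Move 5: B@(1,0) -> caps B=0 W=0
Move 6: W@(0,2) -> caps B=0 W=0
Move 7: B@(4,3) -> caps B=0 W=0
Move 8: W@(1,3) -> caps B=0 W=0
Move 9: B@(4,2) -> caps B=0 W=0
Move 10: W@(3,4) -> caps B=0 W=0
Move 11: B@(3,1) -> caps B=1 W=0
Move 12: W@(3,3) -> caps B=1 W=0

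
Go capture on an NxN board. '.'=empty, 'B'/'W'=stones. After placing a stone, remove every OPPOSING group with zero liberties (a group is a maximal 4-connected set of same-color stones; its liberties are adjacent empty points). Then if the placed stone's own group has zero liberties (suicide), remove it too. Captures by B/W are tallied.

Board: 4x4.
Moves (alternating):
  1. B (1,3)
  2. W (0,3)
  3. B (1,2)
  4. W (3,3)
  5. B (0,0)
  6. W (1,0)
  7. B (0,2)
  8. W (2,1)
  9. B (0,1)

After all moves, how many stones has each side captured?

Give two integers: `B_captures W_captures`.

Move 1: B@(1,3) -> caps B=0 W=0
Move 2: W@(0,3) -> caps B=0 W=0
Move 3: B@(1,2) -> caps B=0 W=0
Move 4: W@(3,3) -> caps B=0 W=0
Move 5: B@(0,0) -> caps B=0 W=0
Move 6: W@(1,0) -> caps B=0 W=0
Move 7: B@(0,2) -> caps B=1 W=0
Move 8: W@(2,1) -> caps B=1 W=0
Move 9: B@(0,1) -> caps B=1 W=0

Answer: 1 0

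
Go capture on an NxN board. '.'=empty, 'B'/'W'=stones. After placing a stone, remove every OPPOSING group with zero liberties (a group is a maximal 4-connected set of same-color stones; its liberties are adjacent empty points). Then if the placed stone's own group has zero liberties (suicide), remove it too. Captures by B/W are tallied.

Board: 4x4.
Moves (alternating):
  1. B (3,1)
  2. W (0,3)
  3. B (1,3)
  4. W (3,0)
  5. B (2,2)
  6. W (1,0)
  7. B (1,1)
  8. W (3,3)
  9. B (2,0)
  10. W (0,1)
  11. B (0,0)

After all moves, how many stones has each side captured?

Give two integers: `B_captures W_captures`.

Move 1: B@(3,1) -> caps B=0 W=0
Move 2: W@(0,3) -> caps B=0 W=0
Move 3: B@(1,3) -> caps B=0 W=0
Move 4: W@(3,0) -> caps B=0 W=0
Move 5: B@(2,2) -> caps B=0 W=0
Move 6: W@(1,0) -> caps B=0 W=0
Move 7: B@(1,1) -> caps B=0 W=0
Move 8: W@(3,3) -> caps B=0 W=0
Move 9: B@(2,0) -> caps B=1 W=0
Move 10: W@(0,1) -> caps B=1 W=0
Move 11: B@(0,0) -> caps B=2 W=0

Answer: 2 0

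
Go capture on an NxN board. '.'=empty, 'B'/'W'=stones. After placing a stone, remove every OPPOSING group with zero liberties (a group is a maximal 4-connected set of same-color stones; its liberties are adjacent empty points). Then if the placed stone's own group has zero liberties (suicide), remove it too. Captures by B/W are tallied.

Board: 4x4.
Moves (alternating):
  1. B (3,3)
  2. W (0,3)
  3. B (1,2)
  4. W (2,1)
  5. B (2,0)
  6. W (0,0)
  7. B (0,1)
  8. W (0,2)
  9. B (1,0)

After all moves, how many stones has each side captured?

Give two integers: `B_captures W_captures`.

Move 1: B@(3,3) -> caps B=0 W=0
Move 2: W@(0,3) -> caps B=0 W=0
Move 3: B@(1,2) -> caps B=0 W=0
Move 4: W@(2,1) -> caps B=0 W=0
Move 5: B@(2,0) -> caps B=0 W=0
Move 6: W@(0,0) -> caps B=0 W=0
Move 7: B@(0,1) -> caps B=0 W=0
Move 8: W@(0,2) -> caps B=0 W=0
Move 9: B@(1,0) -> caps B=1 W=0

Answer: 1 0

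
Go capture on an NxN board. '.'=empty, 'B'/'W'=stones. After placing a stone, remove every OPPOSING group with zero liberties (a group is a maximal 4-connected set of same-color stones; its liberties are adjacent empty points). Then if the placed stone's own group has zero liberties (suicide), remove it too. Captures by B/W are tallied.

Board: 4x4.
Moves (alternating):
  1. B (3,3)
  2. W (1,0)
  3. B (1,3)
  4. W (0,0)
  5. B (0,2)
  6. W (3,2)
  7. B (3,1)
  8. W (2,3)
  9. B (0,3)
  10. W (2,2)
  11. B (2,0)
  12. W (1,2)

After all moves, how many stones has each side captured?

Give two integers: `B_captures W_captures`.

Answer: 0 1

Derivation:
Move 1: B@(3,3) -> caps B=0 W=0
Move 2: W@(1,0) -> caps B=0 W=0
Move 3: B@(1,3) -> caps B=0 W=0
Move 4: W@(0,0) -> caps B=0 W=0
Move 5: B@(0,2) -> caps B=0 W=0
Move 6: W@(3,2) -> caps B=0 W=0
Move 7: B@(3,1) -> caps B=0 W=0
Move 8: W@(2,3) -> caps B=0 W=1
Move 9: B@(0,3) -> caps B=0 W=1
Move 10: W@(2,2) -> caps B=0 W=1
Move 11: B@(2,0) -> caps B=0 W=1
Move 12: W@(1,2) -> caps B=0 W=1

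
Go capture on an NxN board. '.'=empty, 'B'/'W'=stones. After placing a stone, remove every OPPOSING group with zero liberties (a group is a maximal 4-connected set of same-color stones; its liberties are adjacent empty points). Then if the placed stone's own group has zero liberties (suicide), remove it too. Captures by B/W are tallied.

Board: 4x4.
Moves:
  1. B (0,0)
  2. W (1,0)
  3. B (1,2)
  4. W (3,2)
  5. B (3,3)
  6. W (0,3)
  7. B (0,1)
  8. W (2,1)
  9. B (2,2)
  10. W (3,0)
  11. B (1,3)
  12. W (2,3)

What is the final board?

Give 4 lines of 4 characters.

Move 1: B@(0,0) -> caps B=0 W=0
Move 2: W@(1,0) -> caps B=0 W=0
Move 3: B@(1,2) -> caps B=0 W=0
Move 4: W@(3,2) -> caps B=0 W=0
Move 5: B@(3,3) -> caps B=0 W=0
Move 6: W@(0,3) -> caps B=0 W=0
Move 7: B@(0,1) -> caps B=0 W=0
Move 8: W@(2,1) -> caps B=0 W=0
Move 9: B@(2,2) -> caps B=0 W=0
Move 10: W@(3,0) -> caps B=0 W=0
Move 11: B@(1,3) -> caps B=0 W=0
Move 12: W@(2,3) -> caps B=0 W=1

Answer: BB.W
W.BB
.WBW
W.W.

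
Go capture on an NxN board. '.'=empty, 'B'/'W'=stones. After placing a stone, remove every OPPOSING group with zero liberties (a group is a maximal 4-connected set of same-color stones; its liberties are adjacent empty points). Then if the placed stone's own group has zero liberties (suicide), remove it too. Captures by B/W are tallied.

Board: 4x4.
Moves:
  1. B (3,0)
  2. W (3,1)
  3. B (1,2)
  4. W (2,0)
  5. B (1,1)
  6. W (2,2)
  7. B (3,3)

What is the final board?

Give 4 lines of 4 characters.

Answer: ....
.BB.
W.W.
.W.B

Derivation:
Move 1: B@(3,0) -> caps B=0 W=0
Move 2: W@(3,1) -> caps B=0 W=0
Move 3: B@(1,2) -> caps B=0 W=0
Move 4: W@(2,0) -> caps B=0 W=1
Move 5: B@(1,1) -> caps B=0 W=1
Move 6: W@(2,2) -> caps B=0 W=1
Move 7: B@(3,3) -> caps B=0 W=1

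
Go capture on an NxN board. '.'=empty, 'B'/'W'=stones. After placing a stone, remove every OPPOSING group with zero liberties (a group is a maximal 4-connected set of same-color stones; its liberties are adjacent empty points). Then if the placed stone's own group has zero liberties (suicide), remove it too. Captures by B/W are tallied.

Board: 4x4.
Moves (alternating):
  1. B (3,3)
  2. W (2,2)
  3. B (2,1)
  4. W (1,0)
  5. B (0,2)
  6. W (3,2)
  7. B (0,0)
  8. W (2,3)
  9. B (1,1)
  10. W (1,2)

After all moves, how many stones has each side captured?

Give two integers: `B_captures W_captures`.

Answer: 0 1

Derivation:
Move 1: B@(3,3) -> caps B=0 W=0
Move 2: W@(2,2) -> caps B=0 W=0
Move 3: B@(2,1) -> caps B=0 W=0
Move 4: W@(1,0) -> caps B=0 W=0
Move 5: B@(0,2) -> caps B=0 W=0
Move 6: W@(3,2) -> caps B=0 W=0
Move 7: B@(0,0) -> caps B=0 W=0
Move 8: W@(2,3) -> caps B=0 W=1
Move 9: B@(1,1) -> caps B=0 W=1
Move 10: W@(1,2) -> caps B=0 W=1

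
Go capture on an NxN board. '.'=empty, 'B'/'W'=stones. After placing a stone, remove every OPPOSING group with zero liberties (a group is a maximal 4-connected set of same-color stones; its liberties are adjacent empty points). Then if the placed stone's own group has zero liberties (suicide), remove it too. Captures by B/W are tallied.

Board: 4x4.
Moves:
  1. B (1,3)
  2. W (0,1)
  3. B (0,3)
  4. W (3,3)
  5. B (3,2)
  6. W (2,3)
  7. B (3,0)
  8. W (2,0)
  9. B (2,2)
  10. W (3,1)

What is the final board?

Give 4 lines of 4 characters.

Move 1: B@(1,3) -> caps B=0 W=0
Move 2: W@(0,1) -> caps B=0 W=0
Move 3: B@(0,3) -> caps B=0 W=0
Move 4: W@(3,3) -> caps B=0 W=0
Move 5: B@(3,2) -> caps B=0 W=0
Move 6: W@(2,3) -> caps B=0 W=0
Move 7: B@(3,0) -> caps B=0 W=0
Move 8: W@(2,0) -> caps B=0 W=0
Move 9: B@(2,2) -> caps B=2 W=0
Move 10: W@(3,1) -> caps B=2 W=1

Answer: .W.B
...B
W.B.
.WB.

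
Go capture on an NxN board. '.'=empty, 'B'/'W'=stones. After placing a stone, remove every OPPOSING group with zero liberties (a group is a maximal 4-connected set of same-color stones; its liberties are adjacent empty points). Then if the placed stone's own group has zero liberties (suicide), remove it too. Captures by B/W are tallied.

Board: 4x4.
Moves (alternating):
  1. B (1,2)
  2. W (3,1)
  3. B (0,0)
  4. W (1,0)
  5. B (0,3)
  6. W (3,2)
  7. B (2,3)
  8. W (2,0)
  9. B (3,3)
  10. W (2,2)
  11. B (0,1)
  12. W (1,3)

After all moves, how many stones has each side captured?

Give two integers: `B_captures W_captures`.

Answer: 0 2

Derivation:
Move 1: B@(1,2) -> caps B=0 W=0
Move 2: W@(3,1) -> caps B=0 W=0
Move 3: B@(0,0) -> caps B=0 W=0
Move 4: W@(1,0) -> caps B=0 W=0
Move 5: B@(0,3) -> caps B=0 W=0
Move 6: W@(3,2) -> caps B=0 W=0
Move 7: B@(2,3) -> caps B=0 W=0
Move 8: W@(2,0) -> caps B=0 W=0
Move 9: B@(3,3) -> caps B=0 W=0
Move 10: W@(2,2) -> caps B=0 W=0
Move 11: B@(0,1) -> caps B=0 W=0
Move 12: W@(1,3) -> caps B=0 W=2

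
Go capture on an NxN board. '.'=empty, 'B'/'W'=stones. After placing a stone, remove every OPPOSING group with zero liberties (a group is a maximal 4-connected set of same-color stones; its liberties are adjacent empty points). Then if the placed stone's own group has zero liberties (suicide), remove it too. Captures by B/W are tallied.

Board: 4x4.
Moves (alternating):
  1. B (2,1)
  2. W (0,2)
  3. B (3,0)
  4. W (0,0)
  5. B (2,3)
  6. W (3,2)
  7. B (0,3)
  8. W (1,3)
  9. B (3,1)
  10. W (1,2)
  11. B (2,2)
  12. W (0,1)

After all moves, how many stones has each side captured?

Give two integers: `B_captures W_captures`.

Answer: 0 1

Derivation:
Move 1: B@(2,1) -> caps B=0 W=0
Move 2: W@(0,2) -> caps B=0 W=0
Move 3: B@(3,0) -> caps B=0 W=0
Move 4: W@(0,0) -> caps B=0 W=0
Move 5: B@(2,3) -> caps B=0 W=0
Move 6: W@(3,2) -> caps B=0 W=0
Move 7: B@(0,3) -> caps B=0 W=0
Move 8: W@(1,3) -> caps B=0 W=1
Move 9: B@(3,1) -> caps B=0 W=1
Move 10: W@(1,2) -> caps B=0 W=1
Move 11: B@(2,2) -> caps B=0 W=1
Move 12: W@(0,1) -> caps B=0 W=1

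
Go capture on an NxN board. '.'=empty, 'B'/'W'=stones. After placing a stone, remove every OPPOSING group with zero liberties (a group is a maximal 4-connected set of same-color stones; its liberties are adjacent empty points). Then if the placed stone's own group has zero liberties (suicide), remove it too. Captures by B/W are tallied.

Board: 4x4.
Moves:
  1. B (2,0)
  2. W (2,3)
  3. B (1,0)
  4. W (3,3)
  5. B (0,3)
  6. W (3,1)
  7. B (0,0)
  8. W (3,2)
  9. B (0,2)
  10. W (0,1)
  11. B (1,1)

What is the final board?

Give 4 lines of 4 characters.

Answer: B.BB
BB..
B..W
.WWW

Derivation:
Move 1: B@(2,0) -> caps B=0 W=0
Move 2: W@(2,3) -> caps B=0 W=0
Move 3: B@(1,0) -> caps B=0 W=0
Move 4: W@(3,3) -> caps B=0 W=0
Move 5: B@(0,3) -> caps B=0 W=0
Move 6: W@(3,1) -> caps B=0 W=0
Move 7: B@(0,0) -> caps B=0 W=0
Move 8: W@(3,2) -> caps B=0 W=0
Move 9: B@(0,2) -> caps B=0 W=0
Move 10: W@(0,1) -> caps B=0 W=0
Move 11: B@(1,1) -> caps B=1 W=0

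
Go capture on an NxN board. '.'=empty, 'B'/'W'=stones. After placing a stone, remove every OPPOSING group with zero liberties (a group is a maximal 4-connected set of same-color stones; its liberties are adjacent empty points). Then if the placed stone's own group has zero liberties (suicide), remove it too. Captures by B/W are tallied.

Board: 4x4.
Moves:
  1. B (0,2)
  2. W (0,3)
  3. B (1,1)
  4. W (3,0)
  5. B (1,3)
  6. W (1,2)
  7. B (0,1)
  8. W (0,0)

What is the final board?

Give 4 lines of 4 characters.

Answer: WBB.
.BWB
....
W...

Derivation:
Move 1: B@(0,2) -> caps B=0 W=0
Move 2: W@(0,3) -> caps B=0 W=0
Move 3: B@(1,1) -> caps B=0 W=0
Move 4: W@(3,0) -> caps B=0 W=0
Move 5: B@(1,3) -> caps B=1 W=0
Move 6: W@(1,2) -> caps B=1 W=0
Move 7: B@(0,1) -> caps B=1 W=0
Move 8: W@(0,0) -> caps B=1 W=0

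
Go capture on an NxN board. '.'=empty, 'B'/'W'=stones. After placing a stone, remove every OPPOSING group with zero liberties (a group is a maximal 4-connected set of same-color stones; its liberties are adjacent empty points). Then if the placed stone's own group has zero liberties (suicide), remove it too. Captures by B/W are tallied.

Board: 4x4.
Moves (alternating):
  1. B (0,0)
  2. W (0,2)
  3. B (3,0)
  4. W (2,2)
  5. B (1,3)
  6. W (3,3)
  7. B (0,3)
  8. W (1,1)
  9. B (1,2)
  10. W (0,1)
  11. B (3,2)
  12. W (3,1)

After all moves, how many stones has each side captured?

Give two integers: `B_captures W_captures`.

Answer: 0 1

Derivation:
Move 1: B@(0,0) -> caps B=0 W=0
Move 2: W@(0,2) -> caps B=0 W=0
Move 3: B@(3,0) -> caps B=0 W=0
Move 4: W@(2,2) -> caps B=0 W=0
Move 5: B@(1,3) -> caps B=0 W=0
Move 6: W@(3,3) -> caps B=0 W=0
Move 7: B@(0,3) -> caps B=0 W=0
Move 8: W@(1,1) -> caps B=0 W=0
Move 9: B@(1,2) -> caps B=0 W=0
Move 10: W@(0,1) -> caps B=0 W=0
Move 11: B@(3,2) -> caps B=0 W=0
Move 12: W@(3,1) -> caps B=0 W=1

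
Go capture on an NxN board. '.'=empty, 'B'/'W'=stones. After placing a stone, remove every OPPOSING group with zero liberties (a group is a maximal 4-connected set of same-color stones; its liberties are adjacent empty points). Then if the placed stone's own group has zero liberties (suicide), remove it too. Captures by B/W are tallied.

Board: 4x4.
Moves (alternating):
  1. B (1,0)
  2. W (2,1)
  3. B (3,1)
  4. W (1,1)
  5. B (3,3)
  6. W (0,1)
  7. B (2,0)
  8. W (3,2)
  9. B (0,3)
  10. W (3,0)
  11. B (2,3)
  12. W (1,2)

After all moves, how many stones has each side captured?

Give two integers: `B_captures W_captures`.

Move 1: B@(1,0) -> caps B=0 W=0
Move 2: W@(2,1) -> caps B=0 W=0
Move 3: B@(3,1) -> caps B=0 W=0
Move 4: W@(1,1) -> caps B=0 W=0
Move 5: B@(3,3) -> caps B=0 W=0
Move 6: W@(0,1) -> caps B=0 W=0
Move 7: B@(2,0) -> caps B=0 W=0
Move 8: W@(3,2) -> caps B=0 W=0
Move 9: B@(0,3) -> caps B=0 W=0
Move 10: W@(3,0) -> caps B=0 W=1
Move 11: B@(2,3) -> caps B=0 W=1
Move 12: W@(1,2) -> caps B=0 W=1

Answer: 0 1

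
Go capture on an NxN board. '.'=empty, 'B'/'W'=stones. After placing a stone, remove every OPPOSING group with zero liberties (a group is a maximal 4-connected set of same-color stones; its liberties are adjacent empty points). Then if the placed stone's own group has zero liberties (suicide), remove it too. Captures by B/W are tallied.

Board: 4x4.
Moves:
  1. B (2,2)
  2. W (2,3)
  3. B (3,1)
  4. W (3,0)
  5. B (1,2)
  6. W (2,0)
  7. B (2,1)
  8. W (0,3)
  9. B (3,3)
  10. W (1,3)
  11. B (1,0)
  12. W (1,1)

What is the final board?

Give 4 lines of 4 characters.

Answer: ...W
BWBW
.BBW
.B.B

Derivation:
Move 1: B@(2,2) -> caps B=0 W=0
Move 2: W@(2,3) -> caps B=0 W=0
Move 3: B@(3,1) -> caps B=0 W=0
Move 4: W@(3,0) -> caps B=0 W=0
Move 5: B@(1,2) -> caps B=0 W=0
Move 6: W@(2,0) -> caps B=0 W=0
Move 7: B@(2,1) -> caps B=0 W=0
Move 8: W@(0,3) -> caps B=0 W=0
Move 9: B@(3,3) -> caps B=0 W=0
Move 10: W@(1,3) -> caps B=0 W=0
Move 11: B@(1,0) -> caps B=2 W=0
Move 12: W@(1,1) -> caps B=2 W=0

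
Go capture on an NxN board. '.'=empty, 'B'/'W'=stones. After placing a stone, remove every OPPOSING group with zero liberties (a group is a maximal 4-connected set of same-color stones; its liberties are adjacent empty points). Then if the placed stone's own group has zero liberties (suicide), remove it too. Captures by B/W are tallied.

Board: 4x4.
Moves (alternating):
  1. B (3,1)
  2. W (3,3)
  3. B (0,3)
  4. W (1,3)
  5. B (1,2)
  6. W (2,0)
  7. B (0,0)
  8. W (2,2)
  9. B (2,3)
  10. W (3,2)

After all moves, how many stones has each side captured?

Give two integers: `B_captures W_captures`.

Answer: 1 0

Derivation:
Move 1: B@(3,1) -> caps B=0 W=0
Move 2: W@(3,3) -> caps B=0 W=0
Move 3: B@(0,3) -> caps B=0 W=0
Move 4: W@(1,3) -> caps B=0 W=0
Move 5: B@(1,2) -> caps B=0 W=0
Move 6: W@(2,0) -> caps B=0 W=0
Move 7: B@(0,0) -> caps B=0 W=0
Move 8: W@(2,2) -> caps B=0 W=0
Move 9: B@(2,3) -> caps B=1 W=0
Move 10: W@(3,2) -> caps B=1 W=0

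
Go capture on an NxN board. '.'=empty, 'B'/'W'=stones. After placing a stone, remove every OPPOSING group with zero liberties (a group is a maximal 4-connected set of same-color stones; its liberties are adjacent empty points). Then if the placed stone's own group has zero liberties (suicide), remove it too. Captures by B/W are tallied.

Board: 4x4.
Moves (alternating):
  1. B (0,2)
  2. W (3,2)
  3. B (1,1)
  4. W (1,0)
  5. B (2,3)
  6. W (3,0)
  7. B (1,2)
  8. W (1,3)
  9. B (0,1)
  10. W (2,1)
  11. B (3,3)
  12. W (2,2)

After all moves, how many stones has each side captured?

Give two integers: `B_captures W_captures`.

Move 1: B@(0,2) -> caps B=0 W=0
Move 2: W@(3,2) -> caps B=0 W=0
Move 3: B@(1,1) -> caps B=0 W=0
Move 4: W@(1,0) -> caps B=0 W=0
Move 5: B@(2,3) -> caps B=0 W=0
Move 6: W@(3,0) -> caps B=0 W=0
Move 7: B@(1,2) -> caps B=0 W=0
Move 8: W@(1,3) -> caps B=0 W=0
Move 9: B@(0,1) -> caps B=0 W=0
Move 10: W@(2,1) -> caps B=0 W=0
Move 11: B@(3,3) -> caps B=0 W=0
Move 12: W@(2,2) -> caps B=0 W=2

Answer: 0 2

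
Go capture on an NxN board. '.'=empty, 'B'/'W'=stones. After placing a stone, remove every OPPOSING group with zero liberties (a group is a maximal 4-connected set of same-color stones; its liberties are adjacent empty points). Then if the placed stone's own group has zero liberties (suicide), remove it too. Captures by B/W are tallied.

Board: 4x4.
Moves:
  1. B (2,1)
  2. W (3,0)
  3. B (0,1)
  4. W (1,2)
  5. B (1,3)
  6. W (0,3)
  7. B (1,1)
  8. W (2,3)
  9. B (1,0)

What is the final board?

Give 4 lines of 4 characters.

Move 1: B@(2,1) -> caps B=0 W=0
Move 2: W@(3,0) -> caps B=0 W=0
Move 3: B@(0,1) -> caps B=0 W=0
Move 4: W@(1,2) -> caps B=0 W=0
Move 5: B@(1,3) -> caps B=0 W=0
Move 6: W@(0,3) -> caps B=0 W=0
Move 7: B@(1,1) -> caps B=0 W=0
Move 8: W@(2,3) -> caps B=0 W=1
Move 9: B@(1,0) -> caps B=0 W=1

Answer: .B.W
BBW.
.B.W
W...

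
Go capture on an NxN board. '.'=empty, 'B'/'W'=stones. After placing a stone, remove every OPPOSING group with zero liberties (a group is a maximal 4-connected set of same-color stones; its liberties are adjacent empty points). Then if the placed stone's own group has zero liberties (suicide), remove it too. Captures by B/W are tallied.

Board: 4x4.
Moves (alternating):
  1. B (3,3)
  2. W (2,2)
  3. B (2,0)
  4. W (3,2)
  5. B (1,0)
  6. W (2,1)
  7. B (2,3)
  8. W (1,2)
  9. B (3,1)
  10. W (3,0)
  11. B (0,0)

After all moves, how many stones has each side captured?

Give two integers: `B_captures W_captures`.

Answer: 0 1

Derivation:
Move 1: B@(3,3) -> caps B=0 W=0
Move 2: W@(2,2) -> caps B=0 W=0
Move 3: B@(2,0) -> caps B=0 W=0
Move 4: W@(3,2) -> caps B=0 W=0
Move 5: B@(1,0) -> caps B=0 W=0
Move 6: W@(2,1) -> caps B=0 W=0
Move 7: B@(2,3) -> caps B=0 W=0
Move 8: W@(1,2) -> caps B=0 W=0
Move 9: B@(3,1) -> caps B=0 W=0
Move 10: W@(3,0) -> caps B=0 W=1
Move 11: B@(0,0) -> caps B=0 W=1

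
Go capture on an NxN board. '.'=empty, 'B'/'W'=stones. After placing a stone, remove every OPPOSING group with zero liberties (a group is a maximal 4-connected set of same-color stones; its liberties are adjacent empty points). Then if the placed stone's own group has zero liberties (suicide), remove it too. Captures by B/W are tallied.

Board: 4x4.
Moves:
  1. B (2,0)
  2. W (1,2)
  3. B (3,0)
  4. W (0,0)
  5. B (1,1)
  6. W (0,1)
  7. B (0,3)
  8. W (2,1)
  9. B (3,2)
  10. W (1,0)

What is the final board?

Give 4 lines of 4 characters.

Answer: WW.B
W.W.
BW..
B.B.

Derivation:
Move 1: B@(2,0) -> caps B=0 W=0
Move 2: W@(1,2) -> caps B=0 W=0
Move 3: B@(3,0) -> caps B=0 W=0
Move 4: W@(0,0) -> caps B=0 W=0
Move 5: B@(1,1) -> caps B=0 W=0
Move 6: W@(0,1) -> caps B=0 W=0
Move 7: B@(0,3) -> caps B=0 W=0
Move 8: W@(2,1) -> caps B=0 W=0
Move 9: B@(3,2) -> caps B=0 W=0
Move 10: W@(1,0) -> caps B=0 W=1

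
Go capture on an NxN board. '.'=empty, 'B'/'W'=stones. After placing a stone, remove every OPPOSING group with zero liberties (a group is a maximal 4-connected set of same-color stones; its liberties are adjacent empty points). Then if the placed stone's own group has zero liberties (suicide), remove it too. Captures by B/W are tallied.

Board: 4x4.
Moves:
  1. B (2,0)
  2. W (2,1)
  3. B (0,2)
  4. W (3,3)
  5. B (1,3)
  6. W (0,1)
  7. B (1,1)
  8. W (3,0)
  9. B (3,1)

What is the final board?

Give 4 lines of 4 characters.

Move 1: B@(2,0) -> caps B=0 W=0
Move 2: W@(2,1) -> caps B=0 W=0
Move 3: B@(0,2) -> caps B=0 W=0
Move 4: W@(3,3) -> caps B=0 W=0
Move 5: B@(1,3) -> caps B=0 W=0
Move 6: W@(0,1) -> caps B=0 W=0
Move 7: B@(1,1) -> caps B=0 W=0
Move 8: W@(3,0) -> caps B=0 W=0
Move 9: B@(3,1) -> caps B=1 W=0

Answer: .WB.
.B.B
BW..
.B.W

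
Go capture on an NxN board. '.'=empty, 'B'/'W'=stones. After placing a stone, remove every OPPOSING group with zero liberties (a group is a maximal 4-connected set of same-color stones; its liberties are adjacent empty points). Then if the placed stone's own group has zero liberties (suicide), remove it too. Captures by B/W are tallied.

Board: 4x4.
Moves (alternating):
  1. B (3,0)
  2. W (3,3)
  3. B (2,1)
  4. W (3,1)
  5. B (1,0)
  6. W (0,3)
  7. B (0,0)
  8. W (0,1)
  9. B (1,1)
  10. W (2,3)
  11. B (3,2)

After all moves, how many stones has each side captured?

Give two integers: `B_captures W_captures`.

Move 1: B@(3,0) -> caps B=0 W=0
Move 2: W@(3,3) -> caps B=0 W=0
Move 3: B@(2,1) -> caps B=0 W=0
Move 4: W@(3,1) -> caps B=0 W=0
Move 5: B@(1,0) -> caps B=0 W=0
Move 6: W@(0,3) -> caps B=0 W=0
Move 7: B@(0,0) -> caps B=0 W=0
Move 8: W@(0,1) -> caps B=0 W=0
Move 9: B@(1,1) -> caps B=0 W=0
Move 10: W@(2,3) -> caps B=0 W=0
Move 11: B@(3,2) -> caps B=1 W=0

Answer: 1 0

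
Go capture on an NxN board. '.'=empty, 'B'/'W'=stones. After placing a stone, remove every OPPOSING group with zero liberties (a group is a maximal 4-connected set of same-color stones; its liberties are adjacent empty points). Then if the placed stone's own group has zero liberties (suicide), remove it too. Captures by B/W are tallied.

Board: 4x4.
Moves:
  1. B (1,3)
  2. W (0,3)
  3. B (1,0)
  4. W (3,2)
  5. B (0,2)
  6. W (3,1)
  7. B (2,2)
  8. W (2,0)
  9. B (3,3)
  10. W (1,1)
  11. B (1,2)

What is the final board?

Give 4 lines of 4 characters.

Move 1: B@(1,3) -> caps B=0 W=0
Move 2: W@(0,3) -> caps B=0 W=0
Move 3: B@(1,0) -> caps B=0 W=0
Move 4: W@(3,2) -> caps B=0 W=0
Move 5: B@(0,2) -> caps B=1 W=0
Move 6: W@(3,1) -> caps B=1 W=0
Move 7: B@(2,2) -> caps B=1 W=0
Move 8: W@(2,0) -> caps B=1 W=0
Move 9: B@(3,3) -> caps B=1 W=0
Move 10: W@(1,1) -> caps B=1 W=0
Move 11: B@(1,2) -> caps B=1 W=0

Answer: ..B.
BWBB
W.B.
.WWB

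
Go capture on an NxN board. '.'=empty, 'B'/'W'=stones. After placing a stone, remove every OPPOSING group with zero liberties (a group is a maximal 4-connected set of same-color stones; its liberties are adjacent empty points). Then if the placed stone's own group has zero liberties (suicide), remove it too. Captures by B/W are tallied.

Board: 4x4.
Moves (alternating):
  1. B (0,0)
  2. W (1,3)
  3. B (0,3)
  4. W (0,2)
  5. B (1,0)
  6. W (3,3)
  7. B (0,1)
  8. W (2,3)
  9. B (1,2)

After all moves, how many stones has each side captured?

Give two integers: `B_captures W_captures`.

Answer: 0 1

Derivation:
Move 1: B@(0,0) -> caps B=0 W=0
Move 2: W@(1,3) -> caps B=0 W=0
Move 3: B@(0,3) -> caps B=0 W=0
Move 4: W@(0,2) -> caps B=0 W=1
Move 5: B@(1,0) -> caps B=0 W=1
Move 6: W@(3,3) -> caps B=0 W=1
Move 7: B@(0,1) -> caps B=0 W=1
Move 8: W@(2,3) -> caps B=0 W=1
Move 9: B@(1,2) -> caps B=0 W=1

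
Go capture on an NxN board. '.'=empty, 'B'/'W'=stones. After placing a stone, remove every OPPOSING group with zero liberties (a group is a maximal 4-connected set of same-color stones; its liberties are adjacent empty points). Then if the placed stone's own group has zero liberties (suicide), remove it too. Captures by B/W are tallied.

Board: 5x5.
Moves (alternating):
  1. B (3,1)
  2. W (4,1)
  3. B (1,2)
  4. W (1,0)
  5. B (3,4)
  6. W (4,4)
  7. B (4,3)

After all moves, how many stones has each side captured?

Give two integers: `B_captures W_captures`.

Move 1: B@(3,1) -> caps B=0 W=0
Move 2: W@(4,1) -> caps B=0 W=0
Move 3: B@(1,2) -> caps B=0 W=0
Move 4: W@(1,0) -> caps B=0 W=0
Move 5: B@(3,4) -> caps B=0 W=0
Move 6: W@(4,4) -> caps B=0 W=0
Move 7: B@(4,3) -> caps B=1 W=0

Answer: 1 0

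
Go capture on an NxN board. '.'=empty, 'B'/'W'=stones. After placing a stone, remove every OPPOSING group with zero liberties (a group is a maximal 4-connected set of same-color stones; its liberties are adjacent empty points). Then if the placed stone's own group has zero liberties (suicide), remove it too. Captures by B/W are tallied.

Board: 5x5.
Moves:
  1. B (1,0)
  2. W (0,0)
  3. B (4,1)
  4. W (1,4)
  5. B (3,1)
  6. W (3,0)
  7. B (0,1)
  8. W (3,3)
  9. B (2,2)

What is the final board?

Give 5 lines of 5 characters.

Move 1: B@(1,0) -> caps B=0 W=0
Move 2: W@(0,0) -> caps B=0 W=0
Move 3: B@(4,1) -> caps B=0 W=0
Move 4: W@(1,4) -> caps B=0 W=0
Move 5: B@(3,1) -> caps B=0 W=0
Move 6: W@(3,0) -> caps B=0 W=0
Move 7: B@(0,1) -> caps B=1 W=0
Move 8: W@(3,3) -> caps B=1 W=0
Move 9: B@(2,2) -> caps B=1 W=0

Answer: .B...
B...W
..B..
WB.W.
.B...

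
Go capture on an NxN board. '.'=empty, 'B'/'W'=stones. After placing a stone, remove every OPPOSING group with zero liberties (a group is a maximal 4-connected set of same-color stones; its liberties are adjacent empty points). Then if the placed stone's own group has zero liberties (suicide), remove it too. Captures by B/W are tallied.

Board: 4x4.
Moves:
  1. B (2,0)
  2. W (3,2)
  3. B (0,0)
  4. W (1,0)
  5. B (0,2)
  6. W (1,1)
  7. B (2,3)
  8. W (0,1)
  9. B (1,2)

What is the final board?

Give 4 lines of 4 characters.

Answer: .WB.
WWB.
B..B
..W.

Derivation:
Move 1: B@(2,0) -> caps B=0 W=0
Move 2: W@(3,2) -> caps B=0 W=0
Move 3: B@(0,0) -> caps B=0 W=0
Move 4: W@(1,0) -> caps B=0 W=0
Move 5: B@(0,2) -> caps B=0 W=0
Move 6: W@(1,1) -> caps B=0 W=0
Move 7: B@(2,3) -> caps B=0 W=0
Move 8: W@(0,1) -> caps B=0 W=1
Move 9: B@(1,2) -> caps B=0 W=1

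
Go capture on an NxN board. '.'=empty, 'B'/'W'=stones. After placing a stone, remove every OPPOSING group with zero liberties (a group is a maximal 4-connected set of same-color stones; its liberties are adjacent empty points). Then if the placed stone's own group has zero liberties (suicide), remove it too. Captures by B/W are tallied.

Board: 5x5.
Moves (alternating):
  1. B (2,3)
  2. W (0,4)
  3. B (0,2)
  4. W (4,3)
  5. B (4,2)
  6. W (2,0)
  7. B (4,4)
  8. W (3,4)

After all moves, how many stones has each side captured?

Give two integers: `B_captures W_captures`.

Answer: 0 1

Derivation:
Move 1: B@(2,3) -> caps B=0 W=0
Move 2: W@(0,4) -> caps B=0 W=0
Move 3: B@(0,2) -> caps B=0 W=0
Move 4: W@(4,3) -> caps B=0 W=0
Move 5: B@(4,2) -> caps B=0 W=0
Move 6: W@(2,0) -> caps B=0 W=0
Move 7: B@(4,4) -> caps B=0 W=0
Move 8: W@(3,4) -> caps B=0 W=1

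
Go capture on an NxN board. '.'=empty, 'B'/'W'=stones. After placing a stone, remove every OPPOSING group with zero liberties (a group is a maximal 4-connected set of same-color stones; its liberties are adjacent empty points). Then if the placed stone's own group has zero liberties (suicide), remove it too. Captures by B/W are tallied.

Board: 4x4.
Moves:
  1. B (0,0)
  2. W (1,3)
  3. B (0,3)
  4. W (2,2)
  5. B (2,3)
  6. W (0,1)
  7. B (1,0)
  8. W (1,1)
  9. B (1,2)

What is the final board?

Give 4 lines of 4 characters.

Answer: BW.B
BWB.
..WB
....

Derivation:
Move 1: B@(0,0) -> caps B=0 W=0
Move 2: W@(1,3) -> caps B=0 W=0
Move 3: B@(0,3) -> caps B=0 W=0
Move 4: W@(2,2) -> caps B=0 W=0
Move 5: B@(2,3) -> caps B=0 W=0
Move 6: W@(0,1) -> caps B=0 W=0
Move 7: B@(1,0) -> caps B=0 W=0
Move 8: W@(1,1) -> caps B=0 W=0
Move 9: B@(1,2) -> caps B=1 W=0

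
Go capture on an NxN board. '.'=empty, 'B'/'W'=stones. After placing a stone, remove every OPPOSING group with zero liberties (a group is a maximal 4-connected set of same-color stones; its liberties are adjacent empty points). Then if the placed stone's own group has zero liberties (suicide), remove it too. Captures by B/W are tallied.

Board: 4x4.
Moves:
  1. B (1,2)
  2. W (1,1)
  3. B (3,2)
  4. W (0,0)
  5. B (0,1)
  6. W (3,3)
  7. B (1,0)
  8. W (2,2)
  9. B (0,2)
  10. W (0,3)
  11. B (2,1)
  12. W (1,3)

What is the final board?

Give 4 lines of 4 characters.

Answer: .BBW
B.BW
.BW.
..BW

Derivation:
Move 1: B@(1,2) -> caps B=0 W=0
Move 2: W@(1,1) -> caps B=0 W=0
Move 3: B@(3,2) -> caps B=0 W=0
Move 4: W@(0,0) -> caps B=0 W=0
Move 5: B@(0,1) -> caps B=0 W=0
Move 6: W@(3,3) -> caps B=0 W=0
Move 7: B@(1,0) -> caps B=1 W=0
Move 8: W@(2,2) -> caps B=1 W=0
Move 9: B@(0,2) -> caps B=1 W=0
Move 10: W@(0,3) -> caps B=1 W=0
Move 11: B@(2,1) -> caps B=2 W=0
Move 12: W@(1,3) -> caps B=2 W=0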